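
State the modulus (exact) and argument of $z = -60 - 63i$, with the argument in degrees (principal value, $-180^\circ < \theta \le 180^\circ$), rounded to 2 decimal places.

|z| = sqrt((-60)^2 + (-63)^2) = 87
arg(z) = arctan(b/a) = arctan(-63/-60) (quadrant-adjusted) = -133.60°


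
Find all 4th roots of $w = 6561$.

|w| = 6561, arg(w) = 0°
Root modulus = 6561^(1/4) = 9
Root arguments: θ_k = (0° + 360°k)/4 for k = 0, 1, ..., 3
Roots: 9, 9i, -9, -9i


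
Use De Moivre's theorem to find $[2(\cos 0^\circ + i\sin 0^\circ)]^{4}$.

By De Moivre: z^n = r^n(cos(nθ) + i sin(nθ))
= 2^4(cos(4*0°) + i sin(4*0°))
= 16(cos 0° + i sin 0°)
= 16


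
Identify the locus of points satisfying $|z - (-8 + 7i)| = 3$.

|z - z0| = r describes a circle centered at z0 with radius r
Here z0 = -8 + 7i and r = 3
Locus: Circle centered at (-8, 7) with radius 3


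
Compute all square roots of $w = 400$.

|w| = 400, arg(w) = 0°
Root modulus = 400^(1/2) = 20
Root arguments: θ_k = (0° + 360°k)/2 for k = 0, 1, ..., 1
Roots: 20, -20


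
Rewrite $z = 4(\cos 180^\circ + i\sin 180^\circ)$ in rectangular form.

a = r cos θ = 4 * -1 = -4
b = r sin θ = 4 * 0 = 0
z = -4


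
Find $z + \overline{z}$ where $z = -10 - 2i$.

z + conjugate(z) = (a + bi) + (a - bi) = 2a
= 2 * (-10) = -20


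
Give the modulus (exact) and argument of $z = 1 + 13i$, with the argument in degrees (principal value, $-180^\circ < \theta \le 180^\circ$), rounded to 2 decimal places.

|z| = sqrt(1^2 + 13^2) = sqrt(170)
arg(z) = arctan(b/a) = arctan(13/1) (quadrant-adjusted) = 85.60°


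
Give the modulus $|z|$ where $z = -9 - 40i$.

|z| = sqrt(a^2 + b^2) = sqrt((-9)^2 + (-40)^2) = sqrt(1681) = 41


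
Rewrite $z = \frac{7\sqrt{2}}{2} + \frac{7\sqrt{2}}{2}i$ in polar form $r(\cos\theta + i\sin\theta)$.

r = |z| = sqrt(a^2 + b^2) = sqrt((7*sqrt(2)/2)^2 + (7*sqrt(2)/2)^2) = sqrt(49/2 + 49/2) = sqrt(49) = 7
θ = arctan(b/a) = arctan(4.9497/4.9497) (quadrant-adjusted) = 45°
z = 7(cos 45° + i sin 45°)


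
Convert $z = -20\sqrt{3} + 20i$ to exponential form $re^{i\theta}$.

r = |z| = sqrt((-20*sqrt(3))^2 + (20)^2) = sqrt(1200 + 400) = sqrt(1600) = 40
θ = arctan(b/a) = arctan(20/-34.641) (quadrant-adjusted) = 150° = 5π/6
z = 40e^(i*5π/6)


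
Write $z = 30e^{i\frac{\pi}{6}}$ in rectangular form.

a = r cos θ = 30 * sqrt(3)/2 = 15*sqrt(3)
b = r sin θ = 30 * 1/2 = 15
z = 15*sqrt(3) + 15i


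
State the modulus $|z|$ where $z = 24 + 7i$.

|z| = sqrt(a^2 + b^2) = sqrt(24^2 + 7^2) = sqrt(625) = 25


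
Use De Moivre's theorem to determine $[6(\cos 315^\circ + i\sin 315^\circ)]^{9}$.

By De Moivre: z^n = r^n(cos(nθ) + i sin(nθ))
= 6^9(cos(9*315°) + i sin(9*315°))
= 10077696(cos 315° + i sin 315°)
= 5038848*sqrt(2) - 5038848*sqrt(2)i


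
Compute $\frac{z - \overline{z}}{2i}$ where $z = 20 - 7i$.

z - conjugate(z) = 2bi
(z - conjugate(z))/(2i) = 2bi/(2i) = b = -7


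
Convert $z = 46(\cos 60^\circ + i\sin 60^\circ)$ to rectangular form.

a = r cos θ = 46 * 1/2 = 23
b = r sin θ = 46 * sqrt(3)/2 = 23*sqrt(3)
z = 23 + 23*sqrt(3)i


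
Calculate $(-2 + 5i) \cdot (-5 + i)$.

(a1*a2 - b1*b2) + (a1*b2 + b1*a2)i
= (10 - 5) + (-2 + (-25))i
= 5 - 27i


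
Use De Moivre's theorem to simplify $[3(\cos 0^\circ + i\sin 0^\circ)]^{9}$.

By De Moivre: z^n = r^n(cos(nθ) + i sin(nθ))
= 3^9(cos(9*0°) + i sin(9*0°))
= 19683(cos 0° + i sin 0°)
= 19683


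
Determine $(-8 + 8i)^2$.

(a + bi)^2 = a^2 - b^2 + 2abi
= (-8)^2 - 8^2 + 2*(-8)*8i
= -128i


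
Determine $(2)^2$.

(a + bi)^2 = a^2 - b^2 + 2abi
= 2^2 - 0^2 + 2*2*0i
= 4


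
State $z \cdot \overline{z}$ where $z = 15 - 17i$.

z * conjugate(z) = |z|^2 = a^2 + b^2
= 15^2 + (-17)^2 = 514


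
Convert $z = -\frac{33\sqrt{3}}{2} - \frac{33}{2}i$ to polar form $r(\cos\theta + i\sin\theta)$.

r = |z| = sqrt(a^2 + b^2) = sqrt((-33*sqrt(3)/2)^2 + (-33/2)^2) = sqrt(3267/4 + 1089/4) = sqrt(1089) = 33
θ = arctan(b/a) = arctan(-16.5/-28.5788) (quadrant-adjusted) = 210°
z = 33(cos 210° + i sin 210°)


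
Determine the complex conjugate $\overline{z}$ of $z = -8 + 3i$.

If z = a + bi, then conjugate(z) = a - bi
conjugate(-8 + 3i) = -8 - 3i


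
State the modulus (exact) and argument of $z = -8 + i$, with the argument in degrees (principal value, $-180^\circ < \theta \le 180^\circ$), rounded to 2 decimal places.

|z| = sqrt((-8)^2 + 1^2) = sqrt(65)
arg(z) = arctan(b/a) = arctan(1/-8) (quadrant-adjusted) = 172.87°


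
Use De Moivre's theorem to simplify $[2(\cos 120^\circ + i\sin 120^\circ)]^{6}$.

By De Moivre: z^n = r^n(cos(nθ) + i sin(nθ))
= 2^6(cos(6*120°) + i sin(6*120°))
= 64(cos 0° + i sin 0°)
= 64


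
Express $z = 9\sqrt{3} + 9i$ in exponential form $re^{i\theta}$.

r = |z| = sqrt((9*sqrt(3))^2 + (9)^2) = sqrt(243 + 81) = sqrt(324) = 18
θ = arctan(b/a) = arctan(9/15.5885) (quadrant-adjusted) = 30° = π/6
z = 18e^(i*π/6)


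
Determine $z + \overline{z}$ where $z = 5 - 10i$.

z + conjugate(z) = (a + bi) + (a - bi) = 2a
= 2 * 5 = 10


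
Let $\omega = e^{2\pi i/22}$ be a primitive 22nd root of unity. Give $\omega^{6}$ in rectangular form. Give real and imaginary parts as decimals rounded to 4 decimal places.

ω^6 = e^(2πi·6/22) = e^(i·6π/11)
= cos(6π/11) + i sin(6π/11)
= -0.1423 + 0.9898i


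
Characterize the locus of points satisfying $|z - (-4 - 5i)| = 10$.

|z - z0| = r describes a circle centered at z0 with radius r
Here z0 = -4 - 5i and r = 10
Locus: Circle centered at (-4, -5) with radius 10


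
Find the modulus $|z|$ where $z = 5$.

|z| = sqrt(a^2 + b^2) = sqrt(5^2 + 0^2) = sqrt(25) = 5


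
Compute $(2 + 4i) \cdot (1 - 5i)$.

(a1*a2 - b1*b2) + (a1*b2 + b1*a2)i
= (2 - (-20)) + (-10 + 4)i
= 22 - 6i


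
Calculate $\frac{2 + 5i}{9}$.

Divisor is real, so divide each part by 9:
= 2/9 + (5/9)i


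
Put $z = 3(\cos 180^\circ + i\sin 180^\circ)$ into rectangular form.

a = r cos θ = 3 * -1 = -3
b = r sin θ = 3 * 0 = 0
z = -3


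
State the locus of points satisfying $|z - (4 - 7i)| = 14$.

|z - z0| = r describes a circle centered at z0 with radius r
Here z0 = 4 - 7i and r = 14
Locus: Circle centered at (4, -7) with radius 14


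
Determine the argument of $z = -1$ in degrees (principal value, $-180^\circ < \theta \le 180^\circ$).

b = 0 and a < 0, so z lies on the negative real axis: θ = 180°


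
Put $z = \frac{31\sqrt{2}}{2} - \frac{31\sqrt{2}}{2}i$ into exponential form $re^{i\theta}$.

r = |z| = sqrt((31*sqrt(2)/2)^2 + (-31*sqrt(2)/2)^2) = sqrt(961/2 + 961/2) = sqrt(961) = 31
θ = arctan(b/a) = arctan(-21.9203/21.9203) (quadrant-adjusted) = -45° = -π/4
z = 31e^(-i*π/4)


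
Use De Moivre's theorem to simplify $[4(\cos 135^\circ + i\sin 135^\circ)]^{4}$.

By De Moivre: z^n = r^n(cos(nθ) + i sin(nθ))
= 4^4(cos(4*135°) + i sin(4*135°))
= 256(cos 180° + i sin 180°)
= -256


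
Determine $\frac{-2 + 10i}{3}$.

Divisor is real, so divide each part by 3:
= -2/3 + (10/3)i


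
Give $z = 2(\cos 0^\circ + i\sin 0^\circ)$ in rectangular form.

a = r cos θ = 2 * 1 = 2
b = r sin θ = 2 * 0 = 0
z = 2


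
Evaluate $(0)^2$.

(a + bi)^2 = a^2 - b^2 + 2abi
= 0^2 - 0^2 + 2*0*0i
= 0


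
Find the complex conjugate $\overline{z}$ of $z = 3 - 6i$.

If z = a + bi, then conjugate(z) = a - bi
conjugate(3 - 6i) = 3 + 6i


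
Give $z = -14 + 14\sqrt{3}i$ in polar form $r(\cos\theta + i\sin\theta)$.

r = |z| = sqrt(a^2 + b^2) = sqrt((-14)^2 + (14*sqrt(3))^2) = sqrt(196 + 588) = sqrt(784) = 28
θ = arctan(b/a) = arctan(24.2487/-14) (quadrant-adjusted) = 120°
z = 28(cos 120° + i sin 120°)


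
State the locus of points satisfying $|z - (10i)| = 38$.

|z - z0| = r describes a circle centered at z0 with radius r
Here z0 = 10i and r = 38
Locus: Circle centered at (0, 10) with radius 38


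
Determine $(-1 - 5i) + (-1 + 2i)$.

(-1 + (-1)) + (-5 + 2)i = -2 - 3i


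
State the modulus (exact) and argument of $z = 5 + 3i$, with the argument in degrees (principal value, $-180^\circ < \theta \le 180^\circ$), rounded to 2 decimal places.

|z| = sqrt(5^2 + 3^2) = sqrt(34)
arg(z) = arctan(b/a) = arctan(3/5) (quadrant-adjusted) = 30.96°


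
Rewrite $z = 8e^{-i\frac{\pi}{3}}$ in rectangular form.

a = r cos θ = 8 * 1/2 = 4
b = r sin θ = 8 * -sqrt(3)/2 = -4*sqrt(3)
z = 4 - 4*sqrt(3)i


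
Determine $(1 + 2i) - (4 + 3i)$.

(1 - 4) + (2 - 3)i = -3 - i


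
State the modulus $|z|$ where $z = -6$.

|z| = sqrt(a^2 + b^2) = sqrt((-6)^2 + 0^2) = sqrt(36) = 6


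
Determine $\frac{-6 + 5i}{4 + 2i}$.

Multiply numerator and denominator by conjugate (4 - 2i):
= (-6 + 5i)(4 - 2i) / (4^2 + 2^2)
= (-14 + 32i) / 20
Divide through by 2: (-7 + 16i) / 10
= -7/10 + (8/5)i


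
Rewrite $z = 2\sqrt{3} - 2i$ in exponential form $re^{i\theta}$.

r = |z| = sqrt((2*sqrt(3))^2 + (-2)^2) = sqrt(12 + 4) = sqrt(16) = 4
θ = arctan(b/a) = arctan(-2/3.4641) (quadrant-adjusted) = -30° = -π/6
z = 4e^(-i*π/6)


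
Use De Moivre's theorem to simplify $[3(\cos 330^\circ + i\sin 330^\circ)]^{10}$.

By De Moivre: z^n = r^n(cos(nθ) + i sin(nθ))
= 3^10(cos(10*330°) + i sin(10*330°))
= 59049(cos 60° + i sin 60°)
= 59049/2 + (59049*sqrt(3)/2)i


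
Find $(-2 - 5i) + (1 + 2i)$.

(-2 + 1) + (-5 + 2)i = -1 - 3i


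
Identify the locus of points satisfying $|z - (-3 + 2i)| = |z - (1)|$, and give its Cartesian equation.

|z - z1| = |z - z2| means z is equidistant from z1 and z2,
i.e. the perpendicular bisector of the segment from (-3, 2) to (1, 0) (midpoint (-1, 1)).
With z = x + yi, square both sides:
(x - (-3))^2 + (y - 2)^2 = (x - 1)^2 + (y - 0)^2
The x^2 and y^2 terms cancel: 8x + (-4)y = 1 - 13 = -12
Simplify: 2x - y = -3
Locus: Perpendicular bisector of the segment from (-3, 2) to (1, 0): the line 2x - y = -3


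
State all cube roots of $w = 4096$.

|w| = 4096, arg(w) = 0°
Root modulus = 4096^(1/3) = 16
Root arguments: θ_k = (0° + 360°k)/3 for k = 0, 1, ..., 2
Roots: 16, -8 + 8*sqrt(3)i, -8 - 8*sqrt(3)i


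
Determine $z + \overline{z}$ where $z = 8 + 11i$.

z + conjugate(z) = (a + bi) + (a - bi) = 2a
= 2 * 8 = 16


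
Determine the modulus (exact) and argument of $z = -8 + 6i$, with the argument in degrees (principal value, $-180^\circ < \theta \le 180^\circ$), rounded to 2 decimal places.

|z| = sqrt((-8)^2 + 6^2) = 10
arg(z) = arctan(b/a) = arctan(6/-8) (quadrant-adjusted) = 143.13°


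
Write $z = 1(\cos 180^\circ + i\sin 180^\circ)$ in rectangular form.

a = r cos θ = 1 * -1 = -1
b = r sin θ = 1 * 0 = 0
z = -1


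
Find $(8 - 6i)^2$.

(a + bi)^2 = a^2 - b^2 + 2abi
= 8^2 - (-6)^2 + 2*8*(-6)i
= 28 - 96i


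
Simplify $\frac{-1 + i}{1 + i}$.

Multiply numerator and denominator by conjugate (1 - i):
= (-1 + i)(1 - i) / (1^2 + 1^2)
= (2i) / 2
= i


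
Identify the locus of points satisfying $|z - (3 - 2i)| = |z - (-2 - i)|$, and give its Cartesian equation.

|z - z1| = |z - z2| means z is equidistant from z1 and z2,
i.e. the perpendicular bisector of the segment from (3, -2) to (-2, -1) (midpoint (1/2, -3/2)).
With z = x + yi, square both sides:
(x - 3)^2 + (y - (-2))^2 = (x - (-2))^2 + (y - (-1))^2
The x^2 and y^2 terms cancel: -10x + 2y = 5 - 13 = -8
Simplify: 5x - y = 4
Locus: Perpendicular bisector of the segment from (3, -2) to (-2, -1): the line 5x - y = 4


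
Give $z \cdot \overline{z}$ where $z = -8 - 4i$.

z * conjugate(z) = |z|^2 = a^2 + b^2
= (-8)^2 + (-4)^2 = 80


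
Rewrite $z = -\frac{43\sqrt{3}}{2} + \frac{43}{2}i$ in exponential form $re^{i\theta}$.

r = |z| = sqrt((-43*sqrt(3)/2)^2 + (43/2)^2) = sqrt(5547/4 + 1849/4) = sqrt(1849) = 43
θ = arctan(b/a) = arctan(21.5/-37.2391) (quadrant-adjusted) = 150° = 5π/6
z = 43e^(i*5π/6)


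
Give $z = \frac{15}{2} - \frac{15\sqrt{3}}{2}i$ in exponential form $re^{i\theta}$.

r = |z| = sqrt((15/2)^2 + (-15*sqrt(3)/2)^2) = sqrt(225/4 + 675/4) = sqrt(225) = 15
θ = arctan(b/a) = arctan(-12.9904/7.5) (quadrant-adjusted) = -60° = -π/3
z = 15e^(-i*π/3)


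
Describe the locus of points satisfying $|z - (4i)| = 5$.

|z - z0| = r describes a circle centered at z0 with radius r
Here z0 = 4i and r = 5
Locus: Circle centered at (0, 4) with radius 5


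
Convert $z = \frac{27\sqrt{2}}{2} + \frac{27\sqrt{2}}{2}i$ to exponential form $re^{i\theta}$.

r = |z| = sqrt((27*sqrt(2)/2)^2 + (27*sqrt(2)/2)^2) = sqrt(729/2 + 729/2) = sqrt(729) = 27
θ = arctan(b/a) = arctan(19.0919/19.0919) (quadrant-adjusted) = 45° = π/4
z = 27e^(i*π/4)


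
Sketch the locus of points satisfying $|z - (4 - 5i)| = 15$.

|z - z0| = r describes a circle centered at z0 with radius r
Here z0 = 4 - 5i and r = 15
Locus: Circle centered at (4, -5) with radius 15


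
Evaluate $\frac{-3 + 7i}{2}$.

Divisor is real, so divide each part by 2:
= -3/2 + (7/2)i


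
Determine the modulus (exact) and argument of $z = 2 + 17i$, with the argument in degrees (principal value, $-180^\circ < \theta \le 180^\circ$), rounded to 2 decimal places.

|z| = sqrt(2^2 + 17^2) = sqrt(293)
arg(z) = arctan(b/a) = arctan(17/2) (quadrant-adjusted) = 83.29°


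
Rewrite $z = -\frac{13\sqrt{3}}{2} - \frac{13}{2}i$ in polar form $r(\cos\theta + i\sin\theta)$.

r = |z| = sqrt(a^2 + b^2) = sqrt((-13*sqrt(3)/2)^2 + (-13/2)^2) = sqrt(507/4 + 169/4) = sqrt(169) = 13
θ = arctan(b/a) = arctan(-6.5/-11.2583) (quadrant-adjusted) = 210°
z = 13(cos 210° + i sin 210°)


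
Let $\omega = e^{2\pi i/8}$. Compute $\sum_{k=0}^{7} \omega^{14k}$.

Let ζ = ω^14 = e^(2πi·14/8). Since 8 ∤ 14, ζ ≠ 1.
Sum = Σ_{k=0}^{7} ζ^k = (ζ^8 - 1)/(ζ - 1) = (ω^{14·8} - 1)/(ζ - 1) = (1 - 1)/(ζ - 1) = 0


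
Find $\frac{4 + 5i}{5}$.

Divisor is real, so divide each part by 5:
= 4/5 + i


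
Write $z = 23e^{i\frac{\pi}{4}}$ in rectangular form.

a = r cos θ = 23 * sqrt(2)/2 = 23*sqrt(2)/2
b = r sin θ = 23 * sqrt(2)/2 = 23*sqrt(2)/2
z = 23*sqrt(2)/2 + (23*sqrt(2)/2)i


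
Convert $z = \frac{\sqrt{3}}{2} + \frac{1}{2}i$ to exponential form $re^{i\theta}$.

r = |z| = sqrt((sqrt(3)/2)^2 + (1/2)^2) = sqrt(3/4 + 1/4) = sqrt(1) = 1
θ = arctan(b/a) = arctan(0.5/0.866) (quadrant-adjusted) = 30° = π/6
z = 1e^(i*π/6)


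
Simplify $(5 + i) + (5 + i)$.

(5 + 5) + (1 + 1)i = 10 + 2i


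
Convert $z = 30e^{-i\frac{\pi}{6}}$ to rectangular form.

a = r cos θ = 30 * sqrt(3)/2 = 15*sqrt(3)
b = r sin θ = 30 * -1/2 = -15
z = 15*sqrt(3) - 15i


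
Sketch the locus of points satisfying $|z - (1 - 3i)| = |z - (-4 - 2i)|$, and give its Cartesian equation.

|z - z1| = |z - z2| means z is equidistant from z1 and z2,
i.e. the perpendicular bisector of the segment from (1, -3) to (-4, -2) (midpoint (-3/2, -5/2)).
With z = x + yi, square both sides:
(x - 1)^2 + (y - (-3))^2 = (x - (-4))^2 + (y - (-2))^2
The x^2 and y^2 terms cancel: -10x + 2y = 20 - 10 = 10
Simplify: 5x - y = -5
Locus: Perpendicular bisector of the segment from (1, -3) to (-4, -2): the line 5x - y = -5


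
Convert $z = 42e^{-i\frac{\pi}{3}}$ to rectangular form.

a = r cos θ = 42 * 1/2 = 21
b = r sin θ = 42 * -sqrt(3)/2 = -21*sqrt(3)
z = 21 - 21*sqrt(3)i


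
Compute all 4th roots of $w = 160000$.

|w| = 160000, arg(w) = 0°
Root modulus = 160000^(1/4) = 20
Root arguments: θ_k = (0° + 360°k)/4 for k = 0, 1, ..., 3
Roots: 20, 20i, -20, -20i


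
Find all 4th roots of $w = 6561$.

|w| = 6561, arg(w) = 0°
Root modulus = 6561^(1/4) = 9
Root arguments: θ_k = (0° + 360°k)/4 for k = 0, 1, ..., 3
Roots: 9, 9i, -9, -9i


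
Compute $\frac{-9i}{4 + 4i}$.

Multiply numerator and denominator by conjugate (4 - 4i):
= (-9i)(4 - 4i) / (4^2 + 4^2)
= (-36 - 36i) / 32
Divide through by 4: (-9 - 9i) / 8
= -9/8 - (9/8)i


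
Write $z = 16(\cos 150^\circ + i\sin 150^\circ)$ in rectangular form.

a = r cos θ = 16 * -sqrt(3)/2 = -8*sqrt(3)
b = r sin θ = 16 * 1/2 = 8
z = -8*sqrt(3) + 8i


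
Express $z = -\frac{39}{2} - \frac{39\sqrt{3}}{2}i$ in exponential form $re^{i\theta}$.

r = |z| = sqrt((-39/2)^2 + (-39*sqrt(3)/2)^2) = sqrt(1521/4 + 4563/4) = sqrt(1521) = 39
θ = arctan(b/a) = arctan(-33.775/-19.5) (quadrant-adjusted) = 240° = 4π/3
z = 39e^(i*4π/3)


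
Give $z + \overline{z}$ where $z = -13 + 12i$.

z + conjugate(z) = (a + bi) + (a - bi) = 2a
= 2 * (-13) = -26


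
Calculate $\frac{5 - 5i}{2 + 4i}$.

Multiply numerator and denominator by conjugate (2 - 4i):
= (5 - 5i)(2 - 4i) / (2^2 + 4^2)
= (-10 - 30i) / 20
Divide through by 10: (-1 - 3i) / 2
= -1/2 - (3/2)i


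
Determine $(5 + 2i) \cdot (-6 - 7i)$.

(a1*a2 - b1*b2) + (a1*b2 + b1*a2)i
= (-30 - (-14)) + (-35 + (-12))i
= -16 - 47i


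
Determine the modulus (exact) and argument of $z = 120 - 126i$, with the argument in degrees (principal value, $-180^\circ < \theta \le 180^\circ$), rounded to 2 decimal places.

|z| = sqrt(120^2 + (-126)^2) = 174
arg(z) = arctan(b/a) = arctan(-126/120) (quadrant-adjusted) = -46.40°


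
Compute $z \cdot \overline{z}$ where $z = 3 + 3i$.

z * conjugate(z) = |z|^2 = a^2 + b^2
= 3^2 + 3^2 = 18


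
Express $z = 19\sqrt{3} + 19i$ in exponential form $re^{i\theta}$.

r = |z| = sqrt((19*sqrt(3))^2 + (19)^2) = sqrt(1083 + 361) = sqrt(1444) = 38
θ = arctan(b/a) = arctan(19/32.909) (quadrant-adjusted) = 30° = π/6
z = 38e^(i*π/6)


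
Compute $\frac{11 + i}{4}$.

Divisor is real, so divide each part by 4:
= 11/4 + (1/4)i


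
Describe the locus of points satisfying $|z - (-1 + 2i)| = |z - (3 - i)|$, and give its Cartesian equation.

|z - z1| = |z - z2| means z is equidistant from z1 and z2,
i.e. the perpendicular bisector of the segment from (-1, 2) to (3, -1) (midpoint (1, 1/2)).
With z = x + yi, square both sides:
(x - (-1))^2 + (y - 2)^2 = (x - 3)^2 + (y - (-1))^2
The x^2 and y^2 terms cancel: 8x + (-6)y = 10 - 5 = 5
Simplify: 8x - 6y = 5
Locus: Perpendicular bisector of the segment from (-1, 2) to (3, -1): the line 8x - 6y = 5


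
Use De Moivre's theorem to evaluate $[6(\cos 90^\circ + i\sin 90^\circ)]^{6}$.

By De Moivre: z^n = r^n(cos(nθ) + i sin(nθ))
= 6^6(cos(6*90°) + i sin(6*90°))
= 46656(cos 180° + i sin 180°)
= -46656


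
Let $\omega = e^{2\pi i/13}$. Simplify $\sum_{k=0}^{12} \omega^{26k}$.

Since 13 divides 26, ω^26 = (ω^13)^2 = 1^2 = 1, so every term is 1.
Sum = 13 · 1 = 13


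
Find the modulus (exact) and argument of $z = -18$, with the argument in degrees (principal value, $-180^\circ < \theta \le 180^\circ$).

|z| = sqrt((-18)^2 + 0^2) = 18
b = 0 and a < 0, so z lies on the negative real axis: arg(z) = 180°


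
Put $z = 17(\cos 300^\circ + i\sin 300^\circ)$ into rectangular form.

a = r cos θ = 17 * 1/2 = 17/2
b = r sin θ = 17 * -sqrt(3)/2 = -17*sqrt(3)/2
z = 17/2 - (17*sqrt(3)/2)i


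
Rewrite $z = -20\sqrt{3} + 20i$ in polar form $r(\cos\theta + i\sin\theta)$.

r = |z| = sqrt(a^2 + b^2) = sqrt((-20*sqrt(3))^2 + (20)^2) = sqrt(1200 + 400) = sqrt(1600) = 40
θ = arctan(b/a) = arctan(20/-34.641) (quadrant-adjusted) = 150°
z = 40(cos 150° + i sin 150°)


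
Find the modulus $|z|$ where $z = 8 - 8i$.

|z| = sqrt(a^2 + b^2) = sqrt(8^2 + (-8)^2) = sqrt(128) = sqrt(128)


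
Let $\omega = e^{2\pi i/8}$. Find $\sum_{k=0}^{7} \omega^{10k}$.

Let ζ = ω^10 = e^(2πi·10/8). Since 8 ∤ 10, ζ ≠ 1.
Sum = Σ_{k=0}^{7} ζ^k = (ζ^8 - 1)/(ζ - 1) = (ω^{10·8} - 1)/(ζ - 1) = (1 - 1)/(ζ - 1) = 0


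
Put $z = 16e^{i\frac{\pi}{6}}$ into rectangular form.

a = r cos θ = 16 * sqrt(3)/2 = 8*sqrt(3)
b = r sin θ = 16 * 1/2 = 8
z = 8*sqrt(3) + 8i


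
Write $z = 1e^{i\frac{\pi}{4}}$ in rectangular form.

a = r cos θ = 1 * sqrt(2)/2 = sqrt(2)/2
b = r sin θ = 1 * sqrt(2)/2 = sqrt(2)/2
z = sqrt(2)/2 + (sqrt(2)/2)i


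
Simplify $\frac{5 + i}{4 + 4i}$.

Multiply numerator and denominator by conjugate (4 - 4i):
= (5 + i)(4 - 4i) / (4^2 + 4^2)
= (24 - 16i) / 32
Divide through by 8: (3 - 2i) / 4
= 3/4 - (1/2)i


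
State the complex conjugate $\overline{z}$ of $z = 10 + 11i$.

If z = a + bi, then conjugate(z) = a - bi
conjugate(10 + 11i) = 10 - 11i


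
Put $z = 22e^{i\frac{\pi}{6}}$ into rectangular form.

a = r cos θ = 22 * sqrt(3)/2 = 11*sqrt(3)
b = r sin θ = 22 * 1/2 = 11
z = 11*sqrt(3) + 11i


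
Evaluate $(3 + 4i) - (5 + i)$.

(3 - 5) + (4 - 1)i = -2 + 3i


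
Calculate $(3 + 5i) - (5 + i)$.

(3 - 5) + (5 - 1)i = -2 + 4i


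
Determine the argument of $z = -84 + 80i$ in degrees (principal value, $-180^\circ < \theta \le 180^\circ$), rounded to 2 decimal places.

θ = arctan(b/a) = arctan(80/-84) (quadrant-adjusted) = 136.40°


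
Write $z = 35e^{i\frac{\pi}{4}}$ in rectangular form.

a = r cos θ = 35 * sqrt(2)/2 = 35*sqrt(2)/2
b = r sin θ = 35 * sqrt(2)/2 = 35*sqrt(2)/2
z = 35*sqrt(2)/2 + (35*sqrt(2)/2)i


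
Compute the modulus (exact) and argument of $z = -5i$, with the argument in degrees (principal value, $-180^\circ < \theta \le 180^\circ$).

|z| = sqrt(0^2 + (-5)^2) = 5
a = 0 and b < 0, so z lies on the negative imaginary axis: arg(z) = -90°


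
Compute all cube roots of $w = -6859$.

|w| = 6859, arg(w) = 180°
Root modulus = 6859^(1/3) = 19
Root arguments: θ_k = (180° + 360°k)/3 for k = 0, 1, ..., 2
Roots: 19/2 + (19*sqrt(3)/2)i, -19, 19/2 - (19*sqrt(3)/2)i


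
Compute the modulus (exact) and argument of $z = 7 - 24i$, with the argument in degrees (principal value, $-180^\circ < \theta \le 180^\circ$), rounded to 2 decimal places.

|z| = sqrt(7^2 + (-24)^2) = 25
arg(z) = arctan(b/a) = arctan(-24/7) (quadrant-adjusted) = -73.74°


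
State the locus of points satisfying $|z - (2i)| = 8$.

|z - z0| = r describes a circle centered at z0 with radius r
Here z0 = 2i and r = 8
Locus: Circle centered at (0, 2) with radius 8


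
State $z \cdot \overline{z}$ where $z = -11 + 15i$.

z * conjugate(z) = |z|^2 = a^2 + b^2
= (-11)^2 + 15^2 = 346


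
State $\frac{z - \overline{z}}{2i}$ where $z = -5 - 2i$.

z - conjugate(z) = 2bi
(z - conjugate(z))/(2i) = 2bi/(2i) = b = -2


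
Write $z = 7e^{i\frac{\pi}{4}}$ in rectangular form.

a = r cos θ = 7 * sqrt(2)/2 = 7*sqrt(2)/2
b = r sin θ = 7 * sqrt(2)/2 = 7*sqrt(2)/2
z = 7*sqrt(2)/2 + (7*sqrt(2)/2)i


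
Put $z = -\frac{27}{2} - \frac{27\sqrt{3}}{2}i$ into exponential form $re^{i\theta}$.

r = |z| = sqrt((-27/2)^2 + (-27*sqrt(3)/2)^2) = sqrt(729/4 + 2187/4) = sqrt(729) = 27
θ = arctan(b/a) = arctan(-23.3827/-13.5) (quadrant-adjusted) = -120° = -2π/3
z = 27e^(-i*2π/3)


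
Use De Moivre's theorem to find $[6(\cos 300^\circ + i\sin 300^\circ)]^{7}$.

By De Moivre: z^n = r^n(cos(nθ) + i sin(nθ))
= 6^7(cos(7*300°) + i sin(7*300°))
= 279936(cos 300° + i sin 300°)
= 139968 - 139968*sqrt(3)i


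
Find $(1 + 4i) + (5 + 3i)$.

(1 + 5) + (4 + 3)i = 6 + 7i


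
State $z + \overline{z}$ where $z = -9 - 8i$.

z + conjugate(z) = (a + bi) + (a - bi) = 2a
= 2 * (-9) = -18


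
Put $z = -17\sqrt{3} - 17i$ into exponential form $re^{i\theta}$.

r = |z| = sqrt((-17*sqrt(3))^2 + (-17)^2) = sqrt(867 + 289) = sqrt(1156) = 34
θ = arctan(b/a) = arctan(-17/-29.4449) (quadrant-adjusted) = -150° = -5π/6
z = 34e^(-i*5π/6)


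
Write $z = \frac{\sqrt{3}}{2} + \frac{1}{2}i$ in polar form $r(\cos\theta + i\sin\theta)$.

r = |z| = sqrt(a^2 + b^2) = sqrt((sqrt(3)/2)^2 + (1/2)^2) = sqrt(3/4 + 1/4) = sqrt(1) = 1
θ = arctan(b/a) = arctan(0.5/0.866) (quadrant-adjusted) = 30°
z = 1(cos 30° + i sin 30°)


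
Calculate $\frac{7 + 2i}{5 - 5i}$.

Multiply numerator and denominator by conjugate (5 + 5i):
= (7 + 2i)(5 + 5i) / (5^2 + (-5)^2)
= (25 + 45i) / 50
Divide through by 5: (5 + 9i) / 10
= 1/2 + (9/10)i


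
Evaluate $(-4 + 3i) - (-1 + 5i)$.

(-4 - (-1)) + (3 - 5)i = -3 - 2i


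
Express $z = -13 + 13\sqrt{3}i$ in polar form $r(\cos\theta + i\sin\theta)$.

r = |z| = sqrt(a^2 + b^2) = sqrt((-13)^2 + (13*sqrt(3))^2) = sqrt(169 + 507) = sqrt(676) = 26
θ = arctan(b/a) = arctan(22.5167/-13) (quadrant-adjusted) = 120°
z = 26(cos 120° + i sin 120°)


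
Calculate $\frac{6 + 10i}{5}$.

Divisor is real, so divide each part by 5:
= 6/5 + 2i


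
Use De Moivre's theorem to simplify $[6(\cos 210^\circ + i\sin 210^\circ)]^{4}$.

By De Moivre: z^n = r^n(cos(nθ) + i sin(nθ))
= 6^4(cos(4*210°) + i sin(4*210°))
= 1296(cos 120° + i sin 120°)
= -648 + 648*sqrt(3)i


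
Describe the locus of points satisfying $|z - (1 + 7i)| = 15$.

|z - z0| = r describes a circle centered at z0 with radius r
Here z0 = 1 + 7i and r = 15
Locus: Circle centered at (1, 7) with radius 15


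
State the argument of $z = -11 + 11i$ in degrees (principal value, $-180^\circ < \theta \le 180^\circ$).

θ = arctan(b/a) = arctan(11/-11) (quadrant-adjusted) = 135°


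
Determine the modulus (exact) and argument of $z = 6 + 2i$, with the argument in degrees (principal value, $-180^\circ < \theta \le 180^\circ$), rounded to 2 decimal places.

|z| = sqrt(6^2 + 2^2) = sqrt(40)
arg(z) = arctan(b/a) = arctan(2/6) (quadrant-adjusted) = 18.43°


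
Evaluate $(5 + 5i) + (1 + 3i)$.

(5 + 1) + (5 + 3)i = 6 + 8i


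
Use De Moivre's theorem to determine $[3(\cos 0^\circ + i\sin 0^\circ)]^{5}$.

By De Moivre: z^n = r^n(cos(nθ) + i sin(nθ))
= 3^5(cos(5*0°) + i sin(5*0°))
= 243(cos 0° + i sin 0°)
= 243


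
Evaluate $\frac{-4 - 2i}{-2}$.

Divisor is real, so divide each part by -2:
= 2 + i


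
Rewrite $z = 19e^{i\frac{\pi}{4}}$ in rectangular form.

a = r cos θ = 19 * sqrt(2)/2 = 19*sqrt(2)/2
b = r sin θ = 19 * sqrt(2)/2 = 19*sqrt(2)/2
z = 19*sqrt(2)/2 + (19*sqrt(2)/2)i


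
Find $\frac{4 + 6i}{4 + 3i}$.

Multiply numerator and denominator by conjugate (4 - 3i):
= (4 + 6i)(4 - 3i) / (4^2 + 3^2)
= (34 + 12i) / 25
= 34/25 + (12/25)i


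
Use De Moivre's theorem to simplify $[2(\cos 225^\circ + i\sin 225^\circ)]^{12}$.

By De Moivre: z^n = r^n(cos(nθ) + i sin(nθ))
= 2^12(cos(12*225°) + i sin(12*225°))
= 4096(cos 180° + i sin 180°)
= -4096


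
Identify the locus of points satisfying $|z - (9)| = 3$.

|z - z0| = r describes a circle centered at z0 with radius r
Here z0 = 9 and r = 3
Locus: Circle centered at (9, 0) with radius 3


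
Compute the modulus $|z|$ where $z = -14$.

|z| = sqrt(a^2 + b^2) = sqrt((-14)^2 + 0^2) = sqrt(196) = 14


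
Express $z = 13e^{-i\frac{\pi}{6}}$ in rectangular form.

a = r cos θ = 13 * sqrt(3)/2 = 13*sqrt(3)/2
b = r sin θ = 13 * -1/2 = -13/2
z = 13*sqrt(3)/2 - (13/2)i


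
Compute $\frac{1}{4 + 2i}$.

Multiply numerator and denominator by conjugate (4 - 2i):
= (1)(4 - 2i) / (4^2 + 2^2)
= (4 - 2i) / 20
Divide through by 2: (2 - i) / 10
= 1/5 - (1/10)i


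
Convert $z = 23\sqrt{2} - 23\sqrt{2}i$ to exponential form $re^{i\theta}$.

r = |z| = sqrt((23*sqrt(2))^2 + (-23*sqrt(2))^2) = sqrt(1058 + 1058) = sqrt(2116) = 46
θ = arctan(b/a) = arctan(-32.5269/32.5269) (quadrant-adjusted) = -45° = -π/4
z = 46e^(-i*π/4)


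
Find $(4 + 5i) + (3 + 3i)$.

(4 + 3) + (5 + 3)i = 7 + 8i


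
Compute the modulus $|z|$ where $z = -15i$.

|z| = sqrt(a^2 + b^2) = sqrt(0^2 + (-15)^2) = sqrt(225) = 15


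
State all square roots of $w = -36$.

|w| = 36, arg(w) = 180°
Root modulus = 36^(1/2) = 6
Root arguments: θ_k = (180° + 360°k)/2 for k = 0, 1, ..., 1
Roots: 6i, -6i


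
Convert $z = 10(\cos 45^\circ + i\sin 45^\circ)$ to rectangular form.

a = r cos θ = 10 * sqrt(2)/2 = 5*sqrt(2)
b = r sin θ = 10 * sqrt(2)/2 = 5*sqrt(2)
z = 5*sqrt(2) + 5*sqrt(2)i


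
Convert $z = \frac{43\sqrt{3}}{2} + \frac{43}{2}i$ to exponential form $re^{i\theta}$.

r = |z| = sqrt((43*sqrt(3)/2)^2 + (43/2)^2) = sqrt(5547/4 + 1849/4) = sqrt(1849) = 43
θ = arctan(b/a) = arctan(21.5/37.2391) (quadrant-adjusted) = 30° = π/6
z = 43e^(i*π/6)


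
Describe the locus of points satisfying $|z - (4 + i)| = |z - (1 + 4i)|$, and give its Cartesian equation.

|z - z1| = |z - z2| means z is equidistant from z1 and z2,
i.e. the perpendicular bisector of the segment from (4, 1) to (1, 4) (midpoint (5/2, 5/2)).
With z = x + yi, square both sides:
(x - 4)^2 + (y - 1)^2 = (x - 1)^2 + (y - 4)^2
The x^2 and y^2 terms cancel: -6x + 6y = 17 - 17 = 0
Simplify: x - y = 0
Locus: Perpendicular bisector of the segment from (4, 1) to (1, 4): the line x - y = 0


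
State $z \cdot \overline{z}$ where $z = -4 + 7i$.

z * conjugate(z) = |z|^2 = a^2 + b^2
= (-4)^2 + 7^2 = 65


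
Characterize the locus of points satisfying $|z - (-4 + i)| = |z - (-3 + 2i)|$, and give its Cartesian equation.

|z - z1| = |z - z2| means z is equidistant from z1 and z2,
i.e. the perpendicular bisector of the segment from (-4, 1) to (-3, 2) (midpoint (-7/2, 3/2)).
With z = x + yi, square both sides:
(x - (-4))^2 + (y - 1)^2 = (x - (-3))^2 + (y - 2)^2
The x^2 and y^2 terms cancel: 2x + 2y = 13 - 17 = -4
Simplify: x + y = -2
Locus: Perpendicular bisector of the segment from (-4, 1) to (-3, 2): the line x + y = -2


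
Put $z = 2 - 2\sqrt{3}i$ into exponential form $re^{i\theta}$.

r = |z| = sqrt((2)^2 + (-2*sqrt(3))^2) = sqrt(4 + 12) = sqrt(16) = 4
θ = arctan(b/a) = arctan(-3.4641/2) (quadrant-adjusted) = -60° = -π/3
z = 4e^(-i*π/3)


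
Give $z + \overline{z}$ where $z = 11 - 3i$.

z + conjugate(z) = (a + bi) + (a - bi) = 2a
= 2 * 11 = 22


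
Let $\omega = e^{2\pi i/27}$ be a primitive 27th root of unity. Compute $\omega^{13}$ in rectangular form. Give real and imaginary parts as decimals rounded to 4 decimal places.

ω^13 = e^(2πi·13/27) = e^(i·26π/27)
= cos(26π/27) + i sin(26π/27)
= -0.9932 + 0.1161i


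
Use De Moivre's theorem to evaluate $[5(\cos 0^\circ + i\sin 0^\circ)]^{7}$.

By De Moivre: z^n = r^n(cos(nθ) + i sin(nθ))
= 5^7(cos(7*0°) + i sin(7*0°))
= 78125(cos 0° + i sin 0°)
= 78125


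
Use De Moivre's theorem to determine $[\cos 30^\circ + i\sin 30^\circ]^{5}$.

By De Moivre: z^n = r^n(cos(nθ) + i sin(nθ))
= 1^5(cos(5*30°) + i sin(5*30°))
= 1(cos 150° + i sin 150°)
= -sqrt(3)/2 + (1/2)i


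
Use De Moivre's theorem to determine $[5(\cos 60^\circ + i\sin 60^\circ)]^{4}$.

By De Moivre: z^n = r^n(cos(nθ) + i sin(nθ))
= 5^4(cos(4*60°) + i sin(4*60°))
= 625(cos 240° + i sin 240°)
= -625/2 - (625*sqrt(3)/2)i


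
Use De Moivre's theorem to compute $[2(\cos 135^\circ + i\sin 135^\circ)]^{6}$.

By De Moivre: z^n = r^n(cos(nθ) + i sin(nθ))
= 2^6(cos(6*135°) + i sin(6*135°))
= 64(cos 90° + i sin 90°)
= 64i


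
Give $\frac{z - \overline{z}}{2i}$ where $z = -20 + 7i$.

z - conjugate(z) = 2bi
(z - conjugate(z))/(2i) = 2bi/(2i) = b = 7


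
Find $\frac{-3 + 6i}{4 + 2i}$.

Multiply numerator and denominator by conjugate (4 - 2i):
= (-3 + 6i)(4 - 2i) / (4^2 + 2^2)
= (30i) / 20
Divide through by 10: (3i) / 2
= 0 + (3/2)i


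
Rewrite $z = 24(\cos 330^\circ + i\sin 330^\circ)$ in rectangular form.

a = r cos θ = 24 * sqrt(3)/2 = 12*sqrt(3)
b = r sin θ = 24 * -1/2 = -12
z = 12*sqrt(3) - 12i


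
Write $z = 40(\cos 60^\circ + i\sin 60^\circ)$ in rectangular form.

a = r cos θ = 40 * 1/2 = 20
b = r sin θ = 40 * sqrt(3)/2 = 20*sqrt(3)
z = 20 + 20*sqrt(3)i


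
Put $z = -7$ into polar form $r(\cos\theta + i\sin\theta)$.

r = |z| = sqrt(a^2 + b^2) = sqrt((-7)^2 + (0)^2) = sqrt(49 + 0) = sqrt(49) = 7
b = 0 and a < 0, so z lies on the negative real axis: θ = 180°
z = 7(cos 180° + i sin 180°)


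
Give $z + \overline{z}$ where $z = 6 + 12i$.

z + conjugate(z) = (a + bi) + (a - bi) = 2a
= 2 * 6 = 12


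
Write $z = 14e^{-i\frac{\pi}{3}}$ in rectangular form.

a = r cos θ = 14 * 1/2 = 7
b = r sin θ = 14 * -sqrt(3)/2 = -7*sqrt(3)
z = 7 - 7*sqrt(3)i


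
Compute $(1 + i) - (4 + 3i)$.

(1 - 4) + (1 - 3)i = -3 - 2i


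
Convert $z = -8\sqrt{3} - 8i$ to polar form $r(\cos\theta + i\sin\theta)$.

r = |z| = sqrt(a^2 + b^2) = sqrt((-8*sqrt(3))^2 + (-8)^2) = sqrt(192 + 64) = sqrt(256) = 16
θ = arctan(b/a) = arctan(-8/-13.8564) (quadrant-adjusted) = 210°
z = 16(cos 210° + i sin 210°)


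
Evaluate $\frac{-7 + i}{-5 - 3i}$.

Multiply numerator and denominator by conjugate (-5 + 3i):
= (-7 + i)(-5 + 3i) / ((-5)^2 + (-3)^2)
= (32 - 26i) / 34
Divide through by 2: (16 - 13i) / 17
= 16/17 - (13/17)i


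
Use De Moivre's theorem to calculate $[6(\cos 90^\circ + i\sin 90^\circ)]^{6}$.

By De Moivre: z^n = r^n(cos(nθ) + i sin(nθ))
= 6^6(cos(6*90°) + i sin(6*90°))
= 46656(cos 180° + i sin 180°)
= -46656


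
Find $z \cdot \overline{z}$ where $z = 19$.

z * conjugate(z) = |z|^2 = a^2 + b^2
= 19^2 + 0^2 = 361


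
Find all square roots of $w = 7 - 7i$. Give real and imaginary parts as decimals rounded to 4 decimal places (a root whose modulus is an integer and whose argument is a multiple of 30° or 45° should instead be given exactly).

|w| = sqrt(98) ≈ 9.899495, arg(w) = 315°
Root modulus = sqrt(98)^(1/2) ≈ 3.146346
Root arguments: θ_k = (315° + 360°k)/2 for k = 0, 1, ..., 1
Compute each root as (root modulus)(cos θ_k + i sin θ_k) using full-precision intermediates, then round to 4 decimal places.
Roots: -2.9068 + 1.2041i, 2.9068 - 1.2041i


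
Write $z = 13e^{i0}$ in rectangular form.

a = r cos θ = 13 * 1 = 13
b = r sin θ = 13 * 0 = 0
z = 13


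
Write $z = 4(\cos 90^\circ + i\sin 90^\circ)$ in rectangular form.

a = r cos θ = 4 * 0 = 0
b = r sin θ = 4 * 1 = 4
z = 4i


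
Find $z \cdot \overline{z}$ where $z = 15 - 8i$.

z * conjugate(z) = |z|^2 = a^2 + b^2
= 15^2 + (-8)^2 = 289


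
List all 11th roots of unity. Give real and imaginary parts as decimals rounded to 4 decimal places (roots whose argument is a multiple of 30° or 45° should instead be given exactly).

ω_k = e^(2πik/11) = cos(2πk/11) + i sin(2πk/11) for k = 0, 1, ..., 10
Roots: 1, 0.8413 + 0.5406i, 0.4154 + 0.9096i, -0.1423 + 0.9898i, -0.6549 + 0.7557i, -0.9595 + 0.2817i, -0.9595 - 0.2817i, -0.6549 - 0.7557i, -0.1423 - 0.9898i, 0.4154 - 0.9096i, 0.8413 - 0.5406i


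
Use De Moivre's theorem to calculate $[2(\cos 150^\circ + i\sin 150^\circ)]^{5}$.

By De Moivre: z^n = r^n(cos(nθ) + i sin(nθ))
= 2^5(cos(5*150°) + i sin(5*150°))
= 32(cos 30° + i sin 30°)
= 16*sqrt(3) + 16i


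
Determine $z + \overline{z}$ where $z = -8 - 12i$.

z + conjugate(z) = (a + bi) + (a - bi) = 2a
= 2 * (-8) = -16


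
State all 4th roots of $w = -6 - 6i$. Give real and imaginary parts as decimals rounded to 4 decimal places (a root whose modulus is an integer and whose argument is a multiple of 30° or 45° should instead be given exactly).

|w| = sqrt(72) ≈ 8.485281, arg(w) = 225°
Root modulus = sqrt(72)^(1/4) ≈ 1.706737
Root arguments: θ_k = (225° + 360°k)/4 for k = 0, 1, ..., 3
Compute each root as (root modulus)(cos θ_k + i sin θ_k) using full-precision intermediates, then round to 4 decimal places.
Roots: 0.9482 + 1.4191i, -1.4191 + 0.9482i, -0.9482 - 1.4191i, 1.4191 - 0.9482i


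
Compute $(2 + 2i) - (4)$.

(2 - 4) + (2 - 0)i = -2 + 2i


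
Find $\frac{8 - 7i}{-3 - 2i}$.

Multiply numerator and denominator by conjugate (-3 + 2i):
= (8 - 7i)(-3 + 2i) / ((-3)^2 + (-2)^2)
= (-10 + 37i) / 13
= -10/13 + (37/13)i


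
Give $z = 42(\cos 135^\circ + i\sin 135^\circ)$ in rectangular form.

a = r cos θ = 42 * -sqrt(2)/2 = -21*sqrt(2)
b = r sin θ = 42 * sqrt(2)/2 = 21*sqrt(2)
z = -21*sqrt(2) + 21*sqrt(2)i


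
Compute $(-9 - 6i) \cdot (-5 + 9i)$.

(a1*a2 - b1*b2) + (a1*b2 + b1*a2)i
= (45 - (-54)) + (-81 + 30)i
= 99 - 51i


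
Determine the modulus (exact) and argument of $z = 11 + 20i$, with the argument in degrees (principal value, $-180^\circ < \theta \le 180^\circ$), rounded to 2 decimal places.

|z| = sqrt(11^2 + 20^2) = sqrt(521)
arg(z) = arctan(b/a) = arctan(20/11) (quadrant-adjusted) = 61.19°


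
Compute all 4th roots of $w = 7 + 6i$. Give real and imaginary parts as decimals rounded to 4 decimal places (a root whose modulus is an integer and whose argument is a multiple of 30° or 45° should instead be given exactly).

|w| = sqrt(85) ≈ 9.219544, arg(w) ≈ 40.601295°
Root modulus = sqrt(85)^(1/4) ≈ 1.742518
Root arguments: θ_k = (arg(w) + 360°k)/4 for k = 0, 1, ..., 3
Compute each root as (root modulus)(cos θ_k + i sin θ_k) using full-precision intermediates, then round to 4 decimal places.
Roots: 1.7152 + 0.3071i, -0.3071 + 1.7152i, -1.7152 - 0.3071i, 0.3071 - 1.7152i


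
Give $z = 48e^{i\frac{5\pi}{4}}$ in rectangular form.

a = r cos θ = 48 * -sqrt(2)/2 = -24*sqrt(2)
b = r sin θ = 48 * -sqrt(2)/2 = -24*sqrt(2)
z = -24*sqrt(2) - 24*sqrt(2)i


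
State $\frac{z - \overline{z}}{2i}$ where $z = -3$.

z - conjugate(z) = 2bi
(z - conjugate(z))/(2i) = 2bi/(2i) = b = 0


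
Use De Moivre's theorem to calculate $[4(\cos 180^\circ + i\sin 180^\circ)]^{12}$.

By De Moivre: z^n = r^n(cos(nθ) + i sin(nθ))
= 4^12(cos(12*180°) + i sin(12*180°))
= 16777216(cos 0° + i sin 0°)
= 16777216


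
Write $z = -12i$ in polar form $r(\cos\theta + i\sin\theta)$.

r = |z| = sqrt(a^2 + b^2) = sqrt((0)^2 + (-12)^2) = sqrt(0 + 144) = sqrt(144) = 12
a = 0 and b < 0, so z lies on the negative imaginary axis: θ = 270°
z = 12(cos 270° + i sin 270°)


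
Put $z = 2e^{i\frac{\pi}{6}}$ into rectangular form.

a = r cos θ = 2 * sqrt(3)/2 = sqrt(3)
b = r sin θ = 2 * 1/2 = 1
z = sqrt(3) + i


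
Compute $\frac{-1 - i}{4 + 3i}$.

Multiply numerator and denominator by conjugate (4 - 3i):
= (-1 - i)(4 - 3i) / (4^2 + 3^2)
= (-7 - i) / 25
= -7/25 - (1/25)i


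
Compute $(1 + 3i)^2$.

(a + bi)^2 = a^2 - b^2 + 2abi
= 1^2 - 3^2 + 2*1*3i
= -8 + 6i


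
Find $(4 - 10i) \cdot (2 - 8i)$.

(a1*a2 - b1*b2) + (a1*b2 + b1*a2)i
= (8 - 80) + (-32 + (-20))i
= -72 - 52i


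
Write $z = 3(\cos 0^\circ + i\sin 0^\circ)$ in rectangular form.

a = r cos θ = 3 * 1 = 3
b = r sin θ = 3 * 0 = 0
z = 3


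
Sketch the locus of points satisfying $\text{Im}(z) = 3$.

Im(z) = y where z = x + yi; the equation y = 3 is satisfied by all points with that y-coordinate
Locus: Horizontal line y = 3


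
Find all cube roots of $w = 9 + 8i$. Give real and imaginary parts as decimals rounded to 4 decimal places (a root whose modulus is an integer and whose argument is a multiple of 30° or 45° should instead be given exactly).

|w| = sqrt(145) ≈ 12.041595, arg(w) ≈ 41.633539°
Root modulus = sqrt(145)^(1/3) ≈ 2.292071
Root arguments: θ_k = (arg(w) + 360°k)/3 for k = 0, 1, ..., 2
Compute each root as (root modulus)(cos θ_k + i sin θ_k) using full-precision intermediates, then round to 4 decimal places.
Roots: 2.2252 + 0.5498i, -1.5887 + 1.6522i, -0.6365 - 2.2019i


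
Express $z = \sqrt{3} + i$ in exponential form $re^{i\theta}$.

r = |z| = sqrt((sqrt(3))^2 + (1)^2) = sqrt(3 + 1) = sqrt(4) = 2
θ = arctan(b/a) = arctan(1/1.7321) (quadrant-adjusted) = 30° = π/6
z = 2e^(i*π/6)


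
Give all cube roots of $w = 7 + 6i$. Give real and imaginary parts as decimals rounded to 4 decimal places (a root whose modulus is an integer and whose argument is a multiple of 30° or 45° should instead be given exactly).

|w| = sqrt(85) ≈ 9.219544, arg(w) ≈ 40.601295°
Root modulus = sqrt(85)^(1/3) ≈ 2.096862
Root arguments: θ_k = (arg(w) + 360°k)/3 for k = 0, 1, ..., 2
Compute each root as (root modulus)(cos θ_k + i sin θ_k) using full-precision intermediates, then round to 4 decimal places.
Roots: 2.0386 + 0.4907i, -1.4443 + 1.5202i, -0.5944 - 2.0109i


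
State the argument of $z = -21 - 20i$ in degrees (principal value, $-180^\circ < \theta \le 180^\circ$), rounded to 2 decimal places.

θ = arctan(b/a) = arctan(-20/-21) (quadrant-adjusted) = -136.40°
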